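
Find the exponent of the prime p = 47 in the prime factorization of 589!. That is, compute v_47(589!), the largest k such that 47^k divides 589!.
v_47(589!) = 12

Legendre's formula: v_p(n!) = Σ_{k ≥ 1} ⌊n / p^k⌋. For p = 47, n = 589, the terms are:
  ⌊589/47^1⌋ = ⌊589/47⌋ = 12
(the next term ⌊589/47^2⌋ = 0, terminating the sum). Summing: v_47(589!) = 12 = 12.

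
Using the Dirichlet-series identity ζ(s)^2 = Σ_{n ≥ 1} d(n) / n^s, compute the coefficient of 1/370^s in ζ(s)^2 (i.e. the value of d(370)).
d(370) = 8

ζ(s)^2 = (Σ 1/m^s)(Σ 1/k^s). The coefficient of 1/n^s in the product is the number of ordered pairs (m, k) with mk = n, which equals d(n). For n = 370, divisors are [1, 2, 5, 10, 37, 74, 185, 370], so d(370) = 8.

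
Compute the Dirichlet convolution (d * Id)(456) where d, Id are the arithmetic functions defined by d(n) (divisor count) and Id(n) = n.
(d * Id)(456) = 2730

Divisors of 456: [1, 2, 3, 4, 6, 8, 12, 19, 24, 38, 57, 76, 114, 152, 228, 456]. For each d | 456:
  d = 1: d(1) · Id(456/1) = 1 · 456 = 456
  d = 2: d(2) · Id(456/2) = 2 · 228 = 456
  d = 3: d(3) · Id(456/3) = 2 · 152 = 304
  d = 4: d(4) · Id(456/4) = 3 · 114 = 342
  d = 6: d(6) · Id(456/6) = 4 · 76 = 304
  d = 8: d(8) · Id(456/8) = 4 · 57 = 228
  d = 12: d(12) · Id(456/12) = 6 · 38 = 228
  d = 19: d(19) · Id(456/19) = 2 · 24 = 48
  d = 24: d(24) · Id(456/24) = 8 · 19 = 152
  d = 38: d(38) · Id(456/38) = 4 · 12 = 48
  d = 57: d(57) · Id(456/57) = 4 · 8 = 32
  d = 76: d(76) · Id(456/76) = 6 · 6 = 36
  d = 114: d(114) · Id(456/114) = 8 · 4 = 32
  d = 152: d(152) · Id(456/152) = 8 · 3 = 24
  d = 228: d(228) · Id(456/228) = 12 · 2 = 24
  d = 456: d(456) · Id(456/456) = 16 · 1 = 16
Summing: (d * Id)(456) = 456 + 456 + 304 + 342 + 304 + 228 + 228 + 48 + 152 + 48 + 32 + 36 + 32 + 24 + 24 + 16 = 2730.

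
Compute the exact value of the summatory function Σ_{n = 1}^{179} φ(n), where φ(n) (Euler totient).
Σ_{n ≤ 179} φ(n) = 9832

Compute φ(n) for each 1 ≤ n ≤ 179: φ(1) = 1, φ(2) = 1, φ(3) = 2, φ(4) = 2, φ(5) = 4, φ(6) = 2, φ(7) = 6, φ(8) = 4, φ(9) = 6, φ(10) = 4, φ(11) = 10, φ(12) = 4, φ(13) = 12, φ(14) = 6, φ(15) = 8, φ(16) = 8, φ(17) = 16, φ(18) = 6, φ(19) = 18, φ(20) = 8, φ(21) = 12, φ(22) = 10, φ(23) = 22, φ(24) = 8, φ(25) = 20, φ(26) = 12, φ(27) = 18, φ(28) = 12, φ(29) = 28, φ(30) = 8, φ(31) = 30, φ(32) = 16, φ(33) = 20, φ(34) = 16, φ(35) = 24, φ(36) = 12, φ(37) = 36, φ(38) = 18, φ(39) = 24, φ(40) = 16, φ(41) = 40, φ(42) = 12, φ(43) = 42, φ(44) = 20, φ(45) = 24, φ(46) = 22, φ(47) = 46, φ(48) = 16, φ(49) = 42, φ(50) = 20, φ(51) = 32, φ(52) = 24, φ(53) = 52, φ(54) = 18, φ(55) = 40, φ(56) = 24, φ(57) = 36, φ(58) = 28, φ(59) = 58, φ(60) = 16, φ(61) = 60, φ(62) = 30, φ(63) = 36, φ(64) = 32, φ(65) = 48, φ(66) = 20, φ(67) = 66, φ(68) = 32, φ(69) = 44, φ(70) = 24, φ(71) = 70, φ(72) = 24, φ(73) = 72, φ(74) = 36, φ(75) = 40, φ(76) = 36, φ(77) = 60, φ(78) = 24, φ(79) = 78, φ(80) = 32, φ(81) = 54, φ(82) = 40, φ(83) = 82, φ(84) = 24, φ(85) = 64, φ(86) = 42, φ(87) = 56, φ(88) = 40, φ(89) = 88, φ(90) = 24, φ(91) = 72, φ(92) = 44, φ(93) = 60, φ(94) = 46, φ(95) = 72, φ(96) = 32, φ(97) = 96, φ(98) = 42, φ(99) = 60, φ(100) = 40, φ(101) = 100, φ(102) = 32, φ(103) = 102, φ(104) = 48, φ(105) = 48, φ(106) = 52, φ(107) = 106, φ(108) = 36, φ(109) = 108, φ(110) = 40, φ(111) = 72, φ(112) = 48, φ(113) = 112, φ(114) = 36, φ(115) = 88, φ(116) = 56, φ(117) = 72, φ(118) = 58, φ(119) = 96, φ(120) = 32, φ(121) = 110, φ(122) = 60, φ(123) = 80, φ(124) = 60, φ(125) = 100, φ(126) = 36, φ(127) = 126, φ(128) = 64, φ(129) = 84, φ(130) = 48, φ(131) = 130, φ(132) = 40, φ(133) = 108, φ(134) = 66, φ(135) = 72, φ(136) = 64, φ(137) = 136, φ(138) = 44, φ(139) = 138, φ(140) = 48, φ(141) = 92, φ(142) = 70, φ(143) = 120, φ(144) = 48, φ(145) = 112, φ(146) = 72, φ(147) = 84, φ(148) = 72, φ(149) = 148, φ(150) = 40, φ(151) = 150, φ(152) = 72, φ(153) = 96, φ(154) = 60, φ(155) = 120, φ(156) = 48, φ(157) = 156, φ(158) = 78, φ(159) = 104, φ(160) = 64, φ(161) = 132, φ(162) = 54, φ(163) = 162, φ(164) = 80, φ(165) = 80, φ(166) = 82, φ(167) = 166, φ(168) = 48, φ(169) = 156, φ(170) = 64, φ(171) = 108, φ(172) = 84, φ(173) = 172, φ(174) = 56, φ(175) = 120, φ(176) = 80, φ(177) = 116, φ(178) = 88, φ(179) = 178. Summing all 179 values: 9832. (Average order: Σ_{n ≤ x} φ(n) ~ (3/π²) x². For x = 179, (3/π²)·179² ≈ 9739.30.)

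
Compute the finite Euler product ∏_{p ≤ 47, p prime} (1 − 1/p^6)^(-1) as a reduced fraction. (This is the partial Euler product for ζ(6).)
∏ = 739922824862544451640166694180680765476614483998462834502498139791315/727309058868145310276350820375862045292293308126790710400267935809536

The primes p ≤ 47 are [2, 3, 5, 7, 11, 13, 17, 19, 23, 29, 31, 37, 41, 43, 47]. For each prime, (1 − 1/p^6)^(-1) = p^6 / (p^6 − 1). The product is (1 − 1/2^6)^(-1), (1 − 1/3^6)^(-1), (1 − 1/5^6)^(-1), (1 − 1/7^6)^(-1), (1 − 1/11^6)^(-1), (1 − 1/13^6)^(-1), (1 − 1/17^6)^(-1), (1 − 1/19^6)^(-1), (1 − 1/23^6)^(-1), (1 − 1/29^6)^(-1), (1 − 1/31^6)^(-1), (1 − 1/37^6)^(-1), (1 − 1/41^6)^(-1), (1 − 1/43^6)^(-1), (1 − 1/47^6)^(-1) = ∏ p^6 / (p^6 − 1) = 739922824862544451640166694180680765476614483998462834502498139791315/727309058868145310276350820375862045292293308126790710400267935809536.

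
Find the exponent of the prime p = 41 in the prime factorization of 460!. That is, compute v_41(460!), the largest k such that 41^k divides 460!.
v_41(460!) = 11

Legendre's formula: v_p(n!) = Σ_{k ≥ 1} ⌊n / p^k⌋. For p = 41, n = 460, the terms are:
  ⌊460/41^1⌋ = ⌊460/41⌋ = 11
(the next term ⌊460/41^2⌋ = 0, terminating the sum). Summing: v_41(460!) = 11 = 11.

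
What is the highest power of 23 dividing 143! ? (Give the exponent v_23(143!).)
v_23(143!) = 6

Legendre's formula: v_p(n!) = Σ_{k ≥ 1} ⌊n / p^k⌋. For p = 23, n = 143, the terms are:
  ⌊143/23^1⌋ = ⌊143/23⌋ = 6
(the next term ⌊143/23^2⌋ = 0, terminating the sum). Summing: v_23(143!) = 6 = 6.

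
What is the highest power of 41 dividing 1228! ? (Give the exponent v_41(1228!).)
v_41(1228!) = 29

Legendre's formula: v_p(n!) = Σ_{k ≥ 1} ⌊n / p^k⌋. For p = 41, n = 1228, the terms are:
  ⌊1228/41^1⌋ = ⌊1228/41⌋ = 29
(the next term ⌊1228/41^2⌋ = 0, terminating the sum). Summing: v_41(1228!) = 29 = 29.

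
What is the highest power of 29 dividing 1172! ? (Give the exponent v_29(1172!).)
v_29(1172!) = 41

Legendre's formula: v_p(n!) = Σ_{k ≥ 1} ⌊n / p^k⌋. For p = 29, n = 1172, the terms are:
  ⌊1172/29^1⌋ = ⌊1172/29⌋ = 40
  ⌊1172/29^2⌋ = ⌊1172/841⌋ = 1
(the next term ⌊1172/29^3⌋ = 0, terminating the sum). Summing: v_29(1172!) = 40 + 1 = 41.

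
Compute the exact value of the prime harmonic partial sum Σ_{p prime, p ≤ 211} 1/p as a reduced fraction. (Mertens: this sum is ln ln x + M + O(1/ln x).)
Σ 1/p = 3215488142498485484492183158345029261034221047849345857469577412562094716564064084247/1645783550795210387735581011435590727981167322669649249414629852197255934130751870910

π(211) = 47, so the primes ≤ 211 are [2, 3, 5, 7, 11, 13, 17, 19, 23, 29, 31, 37, 41, 43, 47, 53, 59, 61, 67, 71, 73, 79, 83, 89, 97, 101, 103, 107, 109, 113, 127, 131, 137, 139, 149, 151, 157, 163, 167, 173, 179, 181, 191, 193, 197, 199, 211]. Summing 1/p over these primes: 3215488142498485484492183158345029261034221047849345857469577412562094716564064084247/1645783550795210387735581011435590727981167322669649249414629852197255934130751870910 ≈ 1.9538. Mertens estimate ln ln(211) + 0.2615 ≈ 1.9389.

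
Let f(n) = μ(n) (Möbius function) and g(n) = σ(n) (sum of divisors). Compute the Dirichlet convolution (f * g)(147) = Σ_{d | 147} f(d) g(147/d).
(μ * σ)(147) = 147

Divisors of 147: [1, 3, 7, 21, 49, 147]. For each d | 147:
  d = 1: μ(1) · σ(147/1) = 1 · 228 = 228
  d = 3: μ(3) · σ(147/3) = -1 · 57 = -57
  d = 7: μ(7) · σ(147/7) = -1 · 32 = -32
  d = 21: μ(21) · σ(147/21) = 1 · 8 = 8
  d = 49: μ(49) · σ(147/49) = 0 · 4 = 0
  d = 147: μ(147) · σ(147/147) = 0 · 1 = 0
Summing: (μ * σ)(147) = 228 + -57 + -32 + 8 + 0 + 0 = 147.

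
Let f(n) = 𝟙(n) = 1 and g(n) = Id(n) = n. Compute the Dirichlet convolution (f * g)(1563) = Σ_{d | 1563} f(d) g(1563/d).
(𝟙 * Id)(1563) = 2088

Divisors of 1563: [1, 3, 521, 1563]. For each d | 1563:
  d = 1: 𝟙(1) · Id(1563/1) = 1 · 1563 = 1563
  d = 3: 𝟙(3) · Id(1563/3) = 1 · 521 = 521
  d = 521: 𝟙(521) · Id(1563/521) = 1 · 3 = 3
  d = 1563: 𝟙(1563) · Id(1563/1563) = 1 · 1 = 1
Summing: (𝟙 * Id)(1563) = 1563 + 521 + 3 + 1 = 2088.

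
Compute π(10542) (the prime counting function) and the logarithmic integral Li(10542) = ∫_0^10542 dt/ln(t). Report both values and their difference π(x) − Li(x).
π(10542) = 1288;  Li(10542) ≈ 1304.81;  π(x) − Li(x) ≈ -16.81.

Direct count of primes ≤ 10542 gives π(10542) = 1288. Numerical evaluation of the logarithmic integral gives Li(10542) ≈ 1304.81. The difference π(x) − Li(x) ≈ -16.81 is typically negative for small/moderate x (Li(x) overestimates), though Littlewood's theorem shows this sign changes infinitely often.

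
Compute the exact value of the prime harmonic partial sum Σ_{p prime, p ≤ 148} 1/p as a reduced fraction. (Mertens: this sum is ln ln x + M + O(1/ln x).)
Σ 1/p = 18825509850919239131453102166593625244431364344421618363/10014646650599190067509233131649940057366334653200433090

π(148) = 34, so the primes ≤ 148 are [2, 3, 5, 7, 11, 13, 17, 19, 23, 29, 31, 37, 41, 43, 47, 53, 59, 61, 67, 71, 73, 79, 83, 89, 97, 101, 103, 107, 109, 113, 127, 131, 137, 139]. Summing 1/p over these primes: 18825509850919239131453102166593625244431364344421618363/10014646650599190067509233131649940057366334653200433090 ≈ 1.8798. Mertens estimate ln ln(148) + 0.2615 ≈ 1.8704.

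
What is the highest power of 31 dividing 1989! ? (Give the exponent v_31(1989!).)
v_31(1989!) = 66

Legendre's formula: v_p(n!) = Σ_{k ≥ 1} ⌊n / p^k⌋. For p = 31, n = 1989, the terms are:
  ⌊1989/31^1⌋ = ⌊1989/31⌋ = 64
  ⌊1989/31^2⌋ = ⌊1989/961⌋ = 2
(the next term ⌊1989/31^3⌋ = 0, terminating the sum). Summing: v_31(1989!) = 64 + 2 = 66.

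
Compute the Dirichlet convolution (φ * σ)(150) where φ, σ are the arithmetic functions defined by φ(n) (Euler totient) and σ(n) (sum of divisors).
(φ * σ)(150) = 1800

Divisors of 150: [1, 2, 3, 5, 6, 10, 15, 25, 30, 50, 75, 150]. For each d | 150:
  d = 1: φ(1) · σ(150/1) = 1 · 372 = 372
  d = 2: φ(2) · σ(150/2) = 1 · 124 = 124
  d = 3: φ(3) · σ(150/3) = 2 · 93 = 186
  d = 5: φ(5) · σ(150/5) = 4 · 72 = 288
  d = 6: φ(6) · σ(150/6) = 2 · 31 = 62
  d = 10: φ(10) · σ(150/10) = 4 · 24 = 96
  d = 15: φ(15) · σ(150/15) = 8 · 18 = 144
  d = 25: φ(25) · σ(150/25) = 20 · 12 = 240
  d = 30: φ(30) · σ(150/30) = 8 · 6 = 48
  d = 50: φ(50) · σ(150/50) = 20 · 4 = 80
  d = 75: φ(75) · σ(150/75) = 40 · 3 = 120
  d = 150: φ(150) · σ(150/150) = 40 · 1 = 40
Summing: (φ * σ)(150) = 372 + 124 + 186 + 288 + 62 + 96 + 144 + 240 + 48 + 80 + 120 + 40 = 1800.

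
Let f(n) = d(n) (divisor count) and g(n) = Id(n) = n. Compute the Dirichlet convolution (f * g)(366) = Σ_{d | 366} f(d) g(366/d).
(d * Id)(366) = 1260

Divisors of 366: [1, 2, 3, 6, 61, 122, 183, 366]. For each d | 366:
  d = 1: d(1) · Id(366/1) = 1 · 366 = 366
  d = 2: d(2) · Id(366/2) = 2 · 183 = 366
  d = 3: d(3) · Id(366/3) = 2 · 122 = 244
  d = 6: d(6) · Id(366/6) = 4 · 61 = 244
  d = 61: d(61) · Id(366/61) = 2 · 6 = 12
  d = 122: d(122) · Id(366/122) = 4 · 3 = 12
  d = 183: d(183) · Id(366/183) = 4 · 2 = 8
  d = 366: d(366) · Id(366/366) = 8 · 1 = 8
Summing: (d * Id)(366) = 366 + 366 + 244 + 244 + 12 + 12 + 8 + 8 = 1260.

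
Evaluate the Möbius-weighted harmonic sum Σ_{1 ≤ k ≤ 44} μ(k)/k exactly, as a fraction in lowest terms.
Σ μ(k)/k = -137190436674212/6541380665835015

Values of μ(k) for 1 ≤ k ≤ 44: μ(1) = 1, μ(2) = -1, μ(3) = -1, μ(5) = -1, μ(6) = 1, μ(7) = -1, μ(10) = 1, μ(11) = -1, μ(13) = -1, μ(14) = 1, μ(15) = 1, μ(17) = -1, μ(19) = -1, μ(21) = 1, μ(22) = 1, μ(23) = -1, μ(26) = 1, μ(29) = -1, μ(30) = -1, μ(31) = -1, μ(33) = 1, μ(34) = 1, μ(35) = 1, μ(37) = -1, μ(38) = 1, μ(39) = 1, μ(41) = -1, μ(42) = -1, μ(43) = -1, with μ = 0 on non-squarefree integers. Summing μ(k)/k for k where μ(k) ≠ 0 gives -137190436674212/6541380665835015 ≈ -0.0210. (PNT ⟺ this sum → 0 as n → ∞.)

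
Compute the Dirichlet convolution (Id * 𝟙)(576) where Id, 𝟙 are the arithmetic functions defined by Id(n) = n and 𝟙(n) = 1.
(Id * 𝟙)(576) = 1651

Divisors of 576: [1, 2, 3, 4, 6, 8, 9, 12, 16, 18, 24, 32, 36, 48, 64, 72, 96, 144, 192, 288, 576]. For each d | 576:
  d = 1: Id(1) · 𝟙(576/1) = 1 · 1 = 1
  d = 2: Id(2) · 𝟙(576/2) = 2 · 1 = 2
  d = 3: Id(3) · 𝟙(576/3) = 3 · 1 = 3
  d = 4: Id(4) · 𝟙(576/4) = 4 · 1 = 4
  d = 6: Id(6) · 𝟙(576/6) = 6 · 1 = 6
  d = 8: Id(8) · 𝟙(576/8) = 8 · 1 = 8
  d = 9: Id(9) · 𝟙(576/9) = 9 · 1 = 9
  d = 12: Id(12) · 𝟙(576/12) = 12 · 1 = 12
  d = 16: Id(16) · 𝟙(576/16) = 16 · 1 = 16
  d = 18: Id(18) · 𝟙(576/18) = 18 · 1 = 18
  d = 24: Id(24) · 𝟙(576/24) = 24 · 1 = 24
  d = 32: Id(32) · 𝟙(576/32) = 32 · 1 = 32
  d = 36: Id(36) · 𝟙(576/36) = 36 · 1 = 36
  d = 48: Id(48) · 𝟙(576/48) = 48 · 1 = 48
  d = 64: Id(64) · 𝟙(576/64) = 64 · 1 = 64
  d = 72: Id(72) · 𝟙(576/72) = 72 · 1 = 72
  d = 96: Id(96) · 𝟙(576/96) = 96 · 1 = 96
  d = 144: Id(144) · 𝟙(576/144) = 144 · 1 = 144
  d = 192: Id(192) · 𝟙(576/192) = 192 · 1 = 192
  d = 288: Id(288) · 𝟙(576/288) = 288 · 1 = 288
  d = 576: Id(576) · 𝟙(576/576) = 576 · 1 = 576
Summing: (Id * 𝟙)(576) = 1 + 2 + 3 + 4 + 6 + 8 + 9 + 12 + 16 + 18 + 24 + 32 + 36 + 48 + 64 + 72 + 96 + 144 + 192 + 288 + 576 = 1651.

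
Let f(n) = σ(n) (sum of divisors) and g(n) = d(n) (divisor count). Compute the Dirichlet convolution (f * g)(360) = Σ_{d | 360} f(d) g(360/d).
(σ * d)(360) = 8064

Divisors of 360: [1, 2, 3, 4, 5, 6, 8, 9, 10, 12, 15, 18, 20, 24, 30, 36, 40, 45, 60, 72, 90, 120, 180, 360]. For each d | 360:
  d = 1: σ(1) · d(360/1) = 1 · 24 = 24
  d = 2: σ(2) · d(360/2) = 3 · 18 = 54
  d = 3: σ(3) · d(360/3) = 4 · 16 = 64
  d = 4: σ(4) · d(360/4) = 7 · 12 = 84
  d = 5: σ(5) · d(360/5) = 6 · 12 = 72
  d = 6: σ(6) · d(360/6) = 12 · 12 = 144
  d = 8: σ(8) · d(360/8) = 15 · 6 = 90
  d = 9: σ(9) · d(360/9) = 13 · 8 = 104
  d = 10: σ(10) · d(360/10) = 18 · 9 = 162
  d = 12: σ(12) · d(360/12) = 28 · 8 = 224
  d = 15: σ(15) · d(360/15) = 24 · 8 = 192
  d = 18: σ(18) · d(360/18) = 39 · 6 = 234
  d = 20: σ(20) · d(360/20) = 42 · 6 = 252
  d = 24: σ(24) · d(360/24) = 60 · 4 = 240
  d = 30: σ(30) · d(360/30) = 72 · 6 = 432
  d = 36: σ(36) · d(360/36) = 91 · 4 = 364
  d = 40: σ(40) · d(360/40) = 90 · 3 = 270
  d = 45: σ(45) · d(360/45) = 78 · 4 = 312
  d = 60: σ(60) · d(360/60) = 168 · 4 = 672
  d = 72: σ(72) · d(360/72) = 195 · 2 = 390
  d = 90: σ(90) · d(360/90) = 234 · 3 = 702
  d = 120: σ(120) · d(360/120) = 360 · 2 = 720
  d = 180: σ(180) · d(360/180) = 546 · 2 = 1092
  d = 360: σ(360) · d(360/360) = 1170 · 1 = 1170
Summing: (σ * d)(360) = 24 + 54 + 64 + 84 + 72 + 144 + 90 + 104 + 162 + 224 + 192 + 234 + 252 + 240 + 432 + 364 + 270 + 312 + 672 + 390 + 702 + 720 + 1092 + 1170 = 8064.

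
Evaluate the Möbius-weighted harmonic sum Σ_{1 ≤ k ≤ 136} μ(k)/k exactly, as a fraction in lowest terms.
Σ μ(k)/k = 1798157260399775266990045811129040783798487774562/262948239526313870385685898536205956450305483726315

Values of μ(k) for 1 ≤ k ≤ 136: μ(1) = 1, μ(2) = -1, μ(3) = -1, μ(5) = -1, μ(6) = 1, μ(7) = -1, μ(10) = 1, μ(11) = -1, μ(13) = -1, μ(14) = 1, μ(15) = 1, μ(17) = -1, μ(19) = -1, μ(21) = 1, μ(22) = 1, μ(23) = -1, μ(26) = 1, μ(29) = -1, μ(30) = -1, μ(31) = -1, μ(33) = 1, μ(34) = 1, μ(35) = 1, μ(37) = -1, μ(38) = 1, μ(39) = 1, μ(41) = -1, μ(42) = -1, μ(43) = -1, μ(46) = 1, μ(47) = -1, μ(51) = 1, μ(53) = -1, μ(55) = 1, μ(57) = 1, μ(58) = 1, μ(59) = -1, μ(61) = -1, μ(62) = 1, μ(65) = 1, μ(66) = -1, μ(67) = -1, μ(69) = 1, μ(70) = -1, μ(71) = -1, μ(73) = -1, μ(74) = 1, μ(77) = 1, μ(78) = -1, μ(79) = -1, μ(82) = 1, μ(83) = -1, μ(85) = 1, μ(86) = 1, μ(87) = 1, μ(89) = -1, μ(91) = 1, μ(93) = 1, μ(94) = 1, μ(95) = 1, μ(97) = -1, μ(101) = -1, μ(102) = -1, μ(103) = -1, μ(105) = -1, μ(106) = 1, μ(107) = -1, μ(109) = -1, μ(110) = -1, μ(111) = 1, μ(113) = -1, μ(114) = -1, μ(115) = 1, μ(118) = 1, μ(119) = 1, μ(122) = 1, μ(123) = 1, μ(127) = -1, μ(129) = 1, μ(130) = -1, μ(131) = -1, μ(133) = 1, μ(134) = 1, with μ = 0 on non-squarefree integers. Summing μ(k)/k for k where μ(k) ≠ 0 gives 1798157260399775266990045811129040783798487774562/262948239526313870385685898536205956450305483726315 ≈ 0.0068. (PNT ⟺ this sum → 0 as n → ∞.)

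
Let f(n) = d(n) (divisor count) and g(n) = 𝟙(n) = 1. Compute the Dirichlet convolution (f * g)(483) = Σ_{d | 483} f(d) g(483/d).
(d * 𝟙)(483) = 27

Divisors of 483: [1, 3, 7, 21, 23, 69, 161, 483]. For each d | 483:
  d = 1: d(1) · 𝟙(483/1) = 1 · 1 = 1
  d = 3: d(3) · 𝟙(483/3) = 2 · 1 = 2
  d = 7: d(7) · 𝟙(483/7) = 2 · 1 = 2
  d = 21: d(21) · 𝟙(483/21) = 4 · 1 = 4
  d = 23: d(23) · 𝟙(483/23) = 2 · 1 = 2
  d = 69: d(69) · 𝟙(483/69) = 4 · 1 = 4
  d = 161: d(161) · 𝟙(483/161) = 4 · 1 = 4
  d = 483: d(483) · 𝟙(483/483) = 8 · 1 = 8
Summing: (d * 𝟙)(483) = 1 + 2 + 2 + 4 + 2 + 4 + 4 + 8 = 27.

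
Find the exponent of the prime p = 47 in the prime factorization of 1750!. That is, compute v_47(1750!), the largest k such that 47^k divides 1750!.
v_47(1750!) = 37

Legendre's formula: v_p(n!) = Σ_{k ≥ 1} ⌊n / p^k⌋. For p = 47, n = 1750, the terms are:
  ⌊1750/47^1⌋ = ⌊1750/47⌋ = 37
(the next term ⌊1750/47^2⌋ = 0, terminating the sum). Summing: v_47(1750!) = 37 = 37.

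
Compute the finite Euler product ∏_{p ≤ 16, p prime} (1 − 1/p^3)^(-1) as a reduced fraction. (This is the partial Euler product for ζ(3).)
∏ = 39364325/32767248

The primes p ≤ 16 are [2, 3, 5, 7, 11, 13]. For each prime, (1 − 1/p^3)^(-1) = p^3 / (p^3 − 1). The product is (1 − 1/2^3)^(-1), (1 − 1/3^3)^(-1), (1 − 1/5^3)^(-1), (1 − 1/7^3)^(-1), (1 − 1/11^3)^(-1), (1 − 1/13^3)^(-1) = ∏ p^3 / (p^3 − 1) = 39364325/32767248.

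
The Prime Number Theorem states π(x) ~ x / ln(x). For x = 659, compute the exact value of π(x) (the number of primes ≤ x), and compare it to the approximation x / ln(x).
π(659) = 120;  x/ln(x) ≈ 101.53;  relative error ≈ 15.39%.

Directly count primes up to 659: π(659) = 120. The PNT approximation gives 659/ln(659) ≈ 659/6.49072 ≈ 101.53. Relative error (π(x) − x/ln(x)) / π(x) ≈ 15.39%; the approximation is known to undercount slightly (Li(x) is a better estimate).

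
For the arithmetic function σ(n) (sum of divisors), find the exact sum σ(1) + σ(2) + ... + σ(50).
Σ_{n ≤ 50} σ(n) = 2080

Compute σ(n) for each 1 ≤ n ≤ 50: σ(1) = 1, σ(2) = 3, σ(3) = 4, σ(4) = 7, σ(5) = 6, σ(6) = 12, σ(7) = 8, σ(8) = 15, σ(9) = 13, σ(10) = 18, σ(11) = 12, σ(12) = 28, σ(13) = 14, σ(14) = 24, σ(15) = 24, σ(16) = 31, σ(17) = 18, σ(18) = 39, σ(19) = 20, σ(20) = 42, σ(21) = 32, σ(22) = 36, σ(23) = 24, σ(24) = 60, σ(25) = 31, σ(26) = 42, σ(27) = 40, σ(28) = 56, σ(29) = 30, σ(30) = 72, σ(31) = 32, σ(32) = 63, σ(33) = 48, σ(34) = 54, σ(35) = 48, σ(36) = 91, σ(37) = 38, σ(38) = 60, σ(39) = 56, σ(40) = 90, σ(41) = 42, σ(42) = 96, σ(43) = 44, σ(44) = 84, σ(45) = 78, σ(46) = 72, σ(47) = 48, σ(48) = 124, σ(49) = 57, σ(50) = 93. Summing all 50 values: 2080. (Average order: Σ_{n ≤ x} σ(n) ~ (π²/12) x². For x = 50, (π²/12)·50² ≈ 2056.17.)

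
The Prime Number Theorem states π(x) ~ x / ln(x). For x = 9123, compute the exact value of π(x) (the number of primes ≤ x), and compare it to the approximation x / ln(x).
π(9123) = 1130;  x/ln(x) ≈ 1000.49;  relative error ≈ 11.46%.

Directly count primes up to 9123: π(9123) = 1130. The PNT approximation gives 9123/ln(9123) ≈ 9123/9.11855 ≈ 1000.49. Relative error (π(x) − x/ln(x)) / π(x) ≈ 11.46%; the approximation is known to undercount slightly (Li(x) is a better estimate).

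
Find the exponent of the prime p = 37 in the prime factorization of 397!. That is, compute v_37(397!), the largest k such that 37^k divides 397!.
v_37(397!) = 10

Legendre's formula: v_p(n!) = Σ_{k ≥ 1} ⌊n / p^k⌋. For p = 37, n = 397, the terms are:
  ⌊397/37^1⌋ = ⌊397/37⌋ = 10
(the next term ⌊397/37^2⌋ = 0, terminating the sum). Summing: v_37(397!) = 10 = 10.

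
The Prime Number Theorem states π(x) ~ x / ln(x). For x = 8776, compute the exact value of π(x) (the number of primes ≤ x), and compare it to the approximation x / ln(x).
π(8776) = 1093;  x/ln(x) ≈ 966.54;  relative error ≈ 11.57%.

Directly count primes up to 8776: π(8776) = 1093. The PNT approximation gives 8776/ln(8776) ≈ 8776/9.07978 ≈ 966.54. Relative error (π(x) − x/ln(x)) / π(x) ≈ 11.57%; the approximation is known to undercount slightly (Li(x) is a better estimate).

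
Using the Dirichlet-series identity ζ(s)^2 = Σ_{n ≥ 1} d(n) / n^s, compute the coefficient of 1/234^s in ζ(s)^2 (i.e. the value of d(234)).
d(234) = 12

ζ(s)^2 = (Σ 1/m^s)(Σ 1/k^s). The coefficient of 1/n^s in the product is the number of ordered pairs (m, k) with mk = n, which equals d(n). For n = 234, divisors are [1, 2, 3, 6, 9, 13, 18, 26, 39, 78, 117, 234], so d(234) = 12.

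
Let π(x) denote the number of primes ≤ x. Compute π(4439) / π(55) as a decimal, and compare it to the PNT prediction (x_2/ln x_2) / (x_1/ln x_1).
π(4439)/π(55) = 602/16 ≈ 37.6250;  PNT prediction ≈ 38.5117.

π(55) = 16 and π(4439) = 602, so π(4439)/π(55) ≈ 37.6250. The PNT-predicted ratio is (4439/ln(4439)) / (55/ln(55)) ≈ 38.5117. The two agree to within a few percent, as expected.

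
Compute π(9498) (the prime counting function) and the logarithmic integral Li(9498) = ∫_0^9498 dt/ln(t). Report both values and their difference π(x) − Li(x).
π(9498) = 1177;  Li(9498) ≈ 1191.48;  π(x) − Li(x) ≈ -14.48.

Direct count of primes ≤ 9498 gives π(9498) = 1177. Numerical evaluation of the logarithmic integral gives Li(9498) ≈ 1191.48. The difference π(x) − Li(x) ≈ -14.48 is typically negative for small/moderate x (Li(x) overestimates), though Littlewood's theorem shows this sign changes infinitely often.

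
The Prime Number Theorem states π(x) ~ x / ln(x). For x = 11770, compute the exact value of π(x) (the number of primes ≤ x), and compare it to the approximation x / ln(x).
π(11770) = 1409;  x/ln(x) ≈ 1255.69;  relative error ≈ 10.88%.

Directly count primes up to 11770: π(11770) = 1409. The PNT approximation gives 11770/ln(11770) ≈ 11770/9.37331 ≈ 1255.69. Relative error (π(x) − x/ln(x)) / π(x) ≈ 10.88%; the approximation is known to undercount slightly (Li(x) is a better estimate).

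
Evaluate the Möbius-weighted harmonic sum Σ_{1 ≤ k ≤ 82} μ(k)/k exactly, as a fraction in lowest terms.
Σ μ(k)/k = -1401629533229069216211617003/107254825578022430263302818471

Values of μ(k) for 1 ≤ k ≤ 82: μ(1) = 1, μ(2) = -1, μ(3) = -1, μ(5) = -1, μ(6) = 1, μ(7) = -1, μ(10) = 1, μ(11) = -1, μ(13) = -1, μ(14) = 1, μ(15) = 1, μ(17) = -1, μ(19) = -1, μ(21) = 1, μ(22) = 1, μ(23) = -1, μ(26) = 1, μ(29) = -1, μ(30) = -1, μ(31) = -1, μ(33) = 1, μ(34) = 1, μ(35) = 1, μ(37) = -1, μ(38) = 1, μ(39) = 1, μ(41) = -1, μ(42) = -1, μ(43) = -1, μ(46) = 1, μ(47) = -1, μ(51) = 1, μ(53) = -1, μ(55) = 1, μ(57) = 1, μ(58) = 1, μ(59) = -1, μ(61) = -1, μ(62) = 1, μ(65) = 1, μ(66) = -1, μ(67) = -1, μ(69) = 1, μ(70) = -1, μ(71) = -1, μ(73) = -1, μ(74) = 1, μ(77) = 1, μ(78) = -1, μ(79) = -1, μ(82) = 1, with μ = 0 on non-squarefree integers. Summing μ(k)/k for k where μ(k) ≠ 0 gives -1401629533229069216211617003/107254825578022430263302818471 ≈ -0.0131. (PNT ⟺ this sum → 0 as n → ∞.)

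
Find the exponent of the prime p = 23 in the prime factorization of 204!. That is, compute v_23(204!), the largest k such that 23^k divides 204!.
v_23(204!) = 8

Legendre's formula: v_p(n!) = Σ_{k ≥ 1} ⌊n / p^k⌋. For p = 23, n = 204, the terms are:
  ⌊204/23^1⌋ = ⌊204/23⌋ = 8
(the next term ⌊204/23^2⌋ = 0, terminating the sum). Summing: v_23(204!) = 8 = 8.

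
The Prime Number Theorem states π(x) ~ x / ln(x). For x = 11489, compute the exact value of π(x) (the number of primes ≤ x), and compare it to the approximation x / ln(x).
π(11489) = 1385;  x/ln(x) ≈ 1228.88;  relative error ≈ 11.27%.

Directly count primes up to 11489: π(11489) = 1385. The PNT approximation gives 11489/ln(11489) ≈ 11489/9.34915 ≈ 1228.88. Relative error (π(x) − x/ln(x)) / π(x) ≈ 11.27%; the approximation is known to undercount slightly (Li(x) is a better estimate).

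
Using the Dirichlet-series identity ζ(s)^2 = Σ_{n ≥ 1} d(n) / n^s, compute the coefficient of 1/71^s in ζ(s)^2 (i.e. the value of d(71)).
d(71) = 2

ζ(s)^2 = (Σ 1/m^s)(Σ 1/k^s). The coefficient of 1/n^s in the product is the number of ordered pairs (m, k) with mk = n, which equals d(n). For n = 71, divisors are [1, 71], so d(71) = 2.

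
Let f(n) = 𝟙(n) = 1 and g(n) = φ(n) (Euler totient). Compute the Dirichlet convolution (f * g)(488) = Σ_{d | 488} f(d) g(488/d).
(𝟙 * φ)(488) = 488

Divisors of 488: [1, 2, 4, 8, 61, 122, 244, 488]. For each d | 488:
  d = 1: 𝟙(1) · φ(488/1) = 1 · 240 = 240
  d = 2: 𝟙(2) · φ(488/2) = 1 · 120 = 120
  d = 4: 𝟙(4) · φ(488/4) = 1 · 60 = 60
  d = 8: 𝟙(8) · φ(488/8) = 1 · 60 = 60
  d = 61: 𝟙(61) · φ(488/61) = 1 · 4 = 4
  d = 122: 𝟙(122) · φ(488/122) = 1 · 2 = 2
  d = 244: 𝟙(244) · φ(488/244) = 1 · 1 = 1
  d = 488: 𝟙(488) · φ(488/488) = 1 · 1 = 1
Summing: (𝟙 * φ)(488) = 240 + 120 + 60 + 60 + 4 + 2 + 1 + 1 = 488.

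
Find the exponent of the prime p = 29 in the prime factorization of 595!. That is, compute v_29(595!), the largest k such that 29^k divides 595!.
v_29(595!) = 20

Legendre's formula: v_p(n!) = Σ_{k ≥ 1} ⌊n / p^k⌋. For p = 29, n = 595, the terms are:
  ⌊595/29^1⌋ = ⌊595/29⌋ = 20
(the next term ⌊595/29^2⌋ = 0, terminating the sum). Summing: v_29(595!) = 20 = 20.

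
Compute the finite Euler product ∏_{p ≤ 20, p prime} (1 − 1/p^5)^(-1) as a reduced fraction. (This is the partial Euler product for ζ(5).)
∏ = 995488417328655275157507375/960036697434231116505428608

The primes p ≤ 20 are [2, 3, 5, 7, 11, 13, 17, 19]. For each prime, (1 − 1/p^5)^(-1) = p^5 / (p^5 − 1). The product is (1 − 1/2^5)^(-1), (1 − 1/3^5)^(-1), (1 − 1/5^5)^(-1), (1 − 1/7^5)^(-1), (1 − 1/11^5)^(-1), (1 − 1/13^5)^(-1), (1 − 1/17^5)^(-1), (1 − 1/19^5)^(-1) = ∏ p^5 / (p^5 − 1) = 995488417328655275157507375/960036697434231116505428608.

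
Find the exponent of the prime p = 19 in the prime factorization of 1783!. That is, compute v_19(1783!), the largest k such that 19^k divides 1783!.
v_19(1783!) = 97

Legendre's formula: v_p(n!) = Σ_{k ≥ 1} ⌊n / p^k⌋. For p = 19, n = 1783, the terms are:
  ⌊1783/19^1⌋ = ⌊1783/19⌋ = 93
  ⌊1783/19^2⌋ = ⌊1783/361⌋ = 4
(the next term ⌊1783/19^3⌋ = 0, terminating the sum). Summing: v_19(1783!) = 93 + 4 = 97.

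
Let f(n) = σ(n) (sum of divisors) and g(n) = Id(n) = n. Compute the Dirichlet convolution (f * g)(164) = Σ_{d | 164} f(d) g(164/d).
(σ * Id)(164) = 1411

Divisors of 164: [1, 2, 4, 41, 82, 164]. For each d | 164:
  d = 1: σ(1) · Id(164/1) = 1 · 164 = 164
  d = 2: σ(2) · Id(164/2) = 3 · 82 = 246
  d = 4: σ(4) · Id(164/4) = 7 · 41 = 287
  d = 41: σ(41) · Id(164/41) = 42 · 4 = 168
  d = 82: σ(82) · Id(164/82) = 126 · 2 = 252
  d = 164: σ(164) · Id(164/164) = 294 · 1 = 294
Summing: (σ * Id)(164) = 164 + 246 + 287 + 168 + 252 + 294 = 1411.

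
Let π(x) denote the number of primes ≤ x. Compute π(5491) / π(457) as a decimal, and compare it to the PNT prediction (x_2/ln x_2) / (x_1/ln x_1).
π(5491)/π(457) = 725/88 ≈ 8.2386;  PNT prediction ≈ 8.5462.

π(457) = 88 and π(5491) = 725, so π(5491)/π(457) ≈ 8.2386. The PNT-predicted ratio is (5491/ln(5491)) / (457/ln(457)) ≈ 8.5462. The two agree to within a few percent, as expected.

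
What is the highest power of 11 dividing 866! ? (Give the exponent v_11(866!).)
v_11(866!) = 85

Legendre's formula: v_p(n!) = Σ_{k ≥ 1} ⌊n / p^k⌋. For p = 11, n = 866, the terms are:
  ⌊866/11^1⌋ = ⌊866/11⌋ = 78
  ⌊866/11^2⌋ = ⌊866/121⌋ = 7
(the next term ⌊866/11^3⌋ = 0, terminating the sum). Summing: v_11(866!) = 78 + 7 = 85.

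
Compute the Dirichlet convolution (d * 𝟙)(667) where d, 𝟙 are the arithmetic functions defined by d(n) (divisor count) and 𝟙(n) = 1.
(d * 𝟙)(667) = 9

Divisors of 667: [1, 23, 29, 667]. For each d | 667:
  d = 1: d(1) · 𝟙(667/1) = 1 · 1 = 1
  d = 23: d(23) · 𝟙(667/23) = 2 · 1 = 2
  d = 29: d(29) · 𝟙(667/29) = 2 · 1 = 2
  d = 667: d(667) · 𝟙(667/667) = 4 · 1 = 4
Summing: (d * 𝟙)(667) = 1 + 2 + 2 + 4 = 9.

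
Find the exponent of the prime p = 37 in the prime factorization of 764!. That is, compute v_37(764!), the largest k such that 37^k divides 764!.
v_37(764!) = 20

Legendre's formula: v_p(n!) = Σ_{k ≥ 1} ⌊n / p^k⌋. For p = 37, n = 764, the terms are:
  ⌊764/37^1⌋ = ⌊764/37⌋ = 20
(the next term ⌊764/37^2⌋ = 0, terminating the sum). Summing: v_37(764!) = 20 = 20.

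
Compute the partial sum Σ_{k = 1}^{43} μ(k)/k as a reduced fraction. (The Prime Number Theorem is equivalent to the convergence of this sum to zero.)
Σ μ(k)/k = -137190436674212/6541380665835015

Values of μ(k) for 1 ≤ k ≤ 43: μ(1) = 1, μ(2) = -1, μ(3) = -1, μ(5) = -1, μ(6) = 1, μ(7) = -1, μ(10) = 1, μ(11) = -1, μ(13) = -1, μ(14) = 1, μ(15) = 1, μ(17) = -1, μ(19) = -1, μ(21) = 1, μ(22) = 1, μ(23) = -1, μ(26) = 1, μ(29) = -1, μ(30) = -1, μ(31) = -1, μ(33) = 1, μ(34) = 1, μ(35) = 1, μ(37) = -1, μ(38) = 1, μ(39) = 1, μ(41) = -1, μ(42) = -1, μ(43) = -1, with μ = 0 on non-squarefree integers. Summing μ(k)/k for k where μ(k) ≠ 0 gives -137190436674212/6541380665835015 ≈ -0.0210. (PNT ⟺ this sum → 0 as n → ∞.)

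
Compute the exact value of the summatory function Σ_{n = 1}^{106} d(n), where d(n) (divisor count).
Σ_{n ≤ 106} d(n) = 514

Compute d(n) for each 1 ≤ n ≤ 106: d(1) = 1, d(2) = 2, d(3) = 2, d(4) = 3, d(5) = 2, d(6) = 4, d(7) = 2, d(8) = 4, d(9) = 3, d(10) = 4, d(11) = 2, d(12) = 6, d(13) = 2, d(14) = 4, d(15) = 4, d(16) = 5, d(17) = 2, d(18) = 6, d(19) = 2, d(20) = 6, d(21) = 4, d(22) = 4, d(23) = 2, d(24) = 8, d(25) = 3, d(26) = 4, d(27) = 4, d(28) = 6, d(29) = 2, d(30) = 8, d(31) = 2, d(32) = 6, d(33) = 4, d(34) = 4, d(35) = 4, d(36) = 9, d(37) = 2, d(38) = 4, d(39) = 4, d(40) = 8, d(41) = 2, d(42) = 8, d(43) = 2, d(44) = 6, d(45) = 6, d(46) = 4, d(47) = 2, d(48) = 10, d(49) = 3, d(50) = 6, d(51) = 4, d(52) = 6, d(53) = 2, d(54) = 8, d(55) = 4, d(56) = 8, d(57) = 4, d(58) = 4, d(59) = 2, d(60) = 12, d(61) = 2, d(62) = 4, d(63) = 6, d(64) = 7, d(65) = 4, d(66) = 8, d(67) = 2, d(68) = 6, d(69) = 4, d(70) = 8, d(71) = 2, d(72) = 12, d(73) = 2, d(74) = 4, d(75) = 6, d(76) = 6, d(77) = 4, d(78) = 8, d(79) = 2, d(80) = 10, d(81) = 5, d(82) = 4, d(83) = 2, d(84) = 12, d(85) = 4, d(86) = 4, d(87) = 4, d(88) = 8, d(89) = 2, d(90) = 12, d(91) = 4, d(92) = 6, d(93) = 4, d(94) = 4, d(95) = 4, d(96) = 12, d(97) = 2, d(98) = 6, d(99) = 6, d(100) = 9, d(101) = 2, d(102) = 8, d(103) = 2, d(104) = 8, d(105) = 8, d(106) = 4. Summing all 106 values: 514. (Dirichlet's divisor formula: Σ_{n ≤ x} d(n) = x ln(x) + (2γ − 1) x + O(√x). For x = 106, the asymptotic estimate is ≈ 510.69.)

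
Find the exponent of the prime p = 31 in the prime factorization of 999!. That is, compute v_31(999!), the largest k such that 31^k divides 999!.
v_31(999!) = 33

Legendre's formula: v_p(n!) = Σ_{k ≥ 1} ⌊n / p^k⌋. For p = 31, n = 999, the terms are:
  ⌊999/31^1⌋ = ⌊999/31⌋ = 32
  ⌊999/31^2⌋ = ⌊999/961⌋ = 1
(the next term ⌊999/31^3⌋ = 0, terminating the sum). Summing: v_31(999!) = 32 + 1 = 33.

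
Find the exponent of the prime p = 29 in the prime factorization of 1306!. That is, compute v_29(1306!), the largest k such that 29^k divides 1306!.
v_29(1306!) = 46

Legendre's formula: v_p(n!) = Σ_{k ≥ 1} ⌊n / p^k⌋. For p = 29, n = 1306, the terms are:
  ⌊1306/29^1⌋ = ⌊1306/29⌋ = 45
  ⌊1306/29^2⌋ = ⌊1306/841⌋ = 1
(the next term ⌊1306/29^3⌋ = 0, terminating the sum). Summing: v_29(1306!) = 45 + 1 = 46.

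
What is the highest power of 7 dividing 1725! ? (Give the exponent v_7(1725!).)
v_7(1725!) = 286

Legendre's formula: v_p(n!) = Σ_{k ≥ 1} ⌊n / p^k⌋. For p = 7, n = 1725, the terms are:
  ⌊1725/7^1⌋ = ⌊1725/7⌋ = 246
  ⌊1725/7^2⌋ = ⌊1725/49⌋ = 35
  ⌊1725/7^3⌋ = ⌊1725/343⌋ = 5
(the next term ⌊1725/7^4⌋ = 0, terminating the sum). Summing: v_7(1725!) = 246 + 35 + 5 = 286.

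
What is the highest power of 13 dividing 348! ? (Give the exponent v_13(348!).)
v_13(348!) = 28

Legendre's formula: v_p(n!) = Σ_{k ≥ 1} ⌊n / p^k⌋. For p = 13, n = 348, the terms are:
  ⌊348/13^1⌋ = ⌊348/13⌋ = 26
  ⌊348/13^2⌋ = ⌊348/169⌋ = 2
(the next term ⌊348/13^3⌋ = 0, terminating the sum). Summing: v_13(348!) = 26 + 2 = 28.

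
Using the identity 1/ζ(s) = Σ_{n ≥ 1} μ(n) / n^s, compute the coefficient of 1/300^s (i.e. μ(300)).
μ(300) = 0

Factor n = 300 = 2^2 · 3 · 5^2. μ(n) = 0 if any exponent ≥ 2 (not squarefree); otherwise μ(n) = (−1)^{ω(n)} where ω(n) is the number of distinct prime factors. Applying: μ(300) = 0.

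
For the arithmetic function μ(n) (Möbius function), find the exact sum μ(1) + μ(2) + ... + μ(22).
Σ_{n ≤ 22} μ(n) = -1

Compute μ(n) for each 1 ≤ n ≤ 22: μ(1) = 1, μ(2) = -1, μ(3) = -1, μ(4) = 0, μ(5) = -1, μ(6) = 1, μ(7) = -1, μ(8) = 0, μ(9) = 0, μ(10) = 1, μ(11) = -1, μ(12) = 0, μ(13) = -1, μ(14) = 1, μ(15) = 1, μ(16) = 0, μ(17) = -1, μ(18) = 0, μ(19) = -1, μ(20) = 0, μ(21) = 1, μ(22) = 1. Summing all 22 values: -1. (Mertens function M(x) = Σ_{n ≤ x} μ(n); on average M(x) should be small (PNT ⟺ M(x) = o(x)).)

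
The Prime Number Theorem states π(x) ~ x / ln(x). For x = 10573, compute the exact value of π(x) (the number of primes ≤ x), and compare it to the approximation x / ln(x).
π(10573) = 1290;  x/ln(x) ≈ 1141.05;  relative error ≈ 11.55%.

Directly count primes up to 10573: π(10573) = 1290. The PNT approximation gives 10573/ln(10573) ≈ 10573/9.26606 ≈ 1141.05. Relative error (π(x) − x/ln(x)) / π(x) ≈ 11.55%; the approximation is known to undercount slightly (Li(x) is a better estimate).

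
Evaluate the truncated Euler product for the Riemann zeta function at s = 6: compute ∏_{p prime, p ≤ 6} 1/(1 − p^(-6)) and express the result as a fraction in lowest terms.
∏ = 140625/138229

The primes p ≤ 6 are [2, 3, 5]. For each prime, (1 − 1/p^6)^(-1) = p^6 / (p^6 − 1). The product is (1 − 1/2^6)^(-1), (1 − 1/3^6)^(-1), (1 − 1/5^6)^(-1) = ∏ p^6 / (p^6 − 1) = 140625/138229.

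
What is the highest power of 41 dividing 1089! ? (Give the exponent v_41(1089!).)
v_41(1089!) = 26

Legendre's formula: v_p(n!) = Σ_{k ≥ 1} ⌊n / p^k⌋. For p = 41, n = 1089, the terms are:
  ⌊1089/41^1⌋ = ⌊1089/41⌋ = 26
(the next term ⌊1089/41^2⌋ = 0, terminating the sum). Summing: v_41(1089!) = 26 = 26.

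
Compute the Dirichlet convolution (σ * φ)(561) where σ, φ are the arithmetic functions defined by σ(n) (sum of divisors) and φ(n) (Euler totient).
(σ * φ)(561) = 4488

Divisors of 561: [1, 3, 11, 17, 33, 51, 187, 561]. For each d | 561:
  d = 1: σ(1) · φ(561/1) = 1 · 320 = 320
  d = 3: σ(3) · φ(561/3) = 4 · 160 = 640
  d = 11: σ(11) · φ(561/11) = 12 · 32 = 384
  d = 17: σ(17) · φ(561/17) = 18 · 20 = 360
  d = 33: σ(33) · φ(561/33) = 48 · 16 = 768
  d = 51: σ(51) · φ(561/51) = 72 · 10 = 720
  d = 187: σ(187) · φ(561/187) = 216 · 2 = 432
  d = 561: σ(561) · φ(561/561) = 864 · 1 = 864
Summing: (σ * φ)(561) = 320 + 640 + 384 + 360 + 768 + 720 + 432 + 864 = 4488.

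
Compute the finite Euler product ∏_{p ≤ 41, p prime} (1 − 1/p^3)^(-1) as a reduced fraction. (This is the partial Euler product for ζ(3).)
∏ = 146179583280100194365681354929/121615573969288081570641739776

The primes p ≤ 41 are [2, 3, 5, 7, 11, 13, 17, 19, 23, 29, 31, 37, 41]. For each prime, (1 − 1/p^3)^(-1) = p^3 / (p^3 − 1). The product is (1 − 1/2^3)^(-1), (1 − 1/3^3)^(-1), (1 − 1/5^3)^(-1), (1 − 1/7^3)^(-1), (1 − 1/11^3)^(-1), (1 − 1/13^3)^(-1), (1 − 1/17^3)^(-1), (1 − 1/19^3)^(-1), (1 − 1/23^3)^(-1), (1 − 1/29^3)^(-1), (1 − 1/31^3)^(-1), (1 − 1/37^3)^(-1), (1 − 1/41^3)^(-1) = ∏ p^3 / (p^3 − 1) = 146179583280100194365681354929/121615573969288081570641739776.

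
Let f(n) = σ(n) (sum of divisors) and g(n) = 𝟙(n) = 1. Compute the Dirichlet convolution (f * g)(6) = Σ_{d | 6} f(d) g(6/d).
(σ * 𝟙)(6) = 20

Divisors of 6: [1, 2, 3, 6]. For each d | 6:
  d = 1: σ(1) · 𝟙(6/1) = 1 · 1 = 1
  d = 2: σ(2) · 𝟙(6/2) = 3 · 1 = 3
  d = 3: σ(3) · 𝟙(6/3) = 4 · 1 = 4
  d = 6: σ(6) · 𝟙(6/6) = 12 · 1 = 12
Summing: (σ * 𝟙)(6) = 1 + 3 + 4 + 12 = 20.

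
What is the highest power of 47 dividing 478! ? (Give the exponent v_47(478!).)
v_47(478!) = 10

Legendre's formula: v_p(n!) = Σ_{k ≥ 1} ⌊n / p^k⌋. For p = 47, n = 478, the terms are:
  ⌊478/47^1⌋ = ⌊478/47⌋ = 10
(the next term ⌊478/47^2⌋ = 0, terminating the sum). Summing: v_47(478!) = 10 = 10.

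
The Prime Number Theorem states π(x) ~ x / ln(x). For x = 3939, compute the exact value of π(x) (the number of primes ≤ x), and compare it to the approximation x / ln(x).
π(3939) = 546;  x/ln(x) ≈ 475.80;  relative error ≈ 12.86%.

Directly count primes up to 3939: π(3939) = 546. The PNT approximation gives 3939/ln(3939) ≈ 3939/8.27868 ≈ 475.80. Relative error (π(x) − x/ln(x)) / π(x) ≈ 12.86%; the approximation is known to undercount slightly (Li(x) is a better estimate).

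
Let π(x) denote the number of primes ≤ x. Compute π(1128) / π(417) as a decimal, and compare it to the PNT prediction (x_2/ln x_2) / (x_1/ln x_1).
π(1128)/π(417) = 188/80 ≈ 2.3500;  PNT prediction ≈ 2.3220.

π(417) = 80 and π(1128) = 188, so π(1128)/π(417) ≈ 2.3500. The PNT-predicted ratio is (1128/ln(1128)) / (417/ln(417)) ≈ 2.3220. The two agree to within a few percent, as expected.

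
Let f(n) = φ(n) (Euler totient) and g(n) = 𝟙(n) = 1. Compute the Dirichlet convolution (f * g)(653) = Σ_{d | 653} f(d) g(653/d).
(φ * 𝟙)(653) = 653

Divisors of 653: [1, 653]. For each d | 653:
  d = 1: φ(1) · 𝟙(653/1) = 1 · 1 = 1
  d = 653: φ(653) · 𝟙(653/653) = 652 · 1 = 652
Summing: (φ * 𝟙)(653) = 1 + 652 = 653.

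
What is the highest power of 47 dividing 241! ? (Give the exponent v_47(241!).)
v_47(241!) = 5

Legendre's formula: v_p(n!) = Σ_{k ≥ 1} ⌊n / p^k⌋. For p = 47, n = 241, the terms are:
  ⌊241/47^1⌋ = ⌊241/47⌋ = 5
(the next term ⌊241/47^2⌋ = 0, terminating the sum). Summing: v_47(241!) = 5 = 5.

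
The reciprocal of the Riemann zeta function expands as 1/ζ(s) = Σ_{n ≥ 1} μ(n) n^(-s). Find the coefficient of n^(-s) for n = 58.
μ(58) = 1

Factor n = 58 = 2 · 29. μ(n) = 0 if any exponent ≥ 2 (not squarefree); otherwise μ(n) = (−1)^{ω(n)} where ω(n) is the number of distinct prime factors. Applying: μ(58) = 1.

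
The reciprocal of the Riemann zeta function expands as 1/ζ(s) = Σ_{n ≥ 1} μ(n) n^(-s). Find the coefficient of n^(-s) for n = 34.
μ(34) = 1

Factor n = 34 = 2 · 17. μ(n) = 0 if any exponent ≥ 2 (not squarefree); otherwise μ(n) = (−1)^{ω(n)} where ω(n) is the number of distinct prime factors. Applying: μ(34) = 1.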